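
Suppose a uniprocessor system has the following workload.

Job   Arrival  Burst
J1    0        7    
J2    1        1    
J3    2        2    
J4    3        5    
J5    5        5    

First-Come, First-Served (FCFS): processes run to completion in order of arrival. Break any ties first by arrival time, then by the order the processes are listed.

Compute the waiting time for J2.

Gantt: | J1 0-7 | J2 7-8 | J3 8-10 | J4 10-15 | J5 15-20 |
Completion: J1=7  J2=8  J3=10  J4=15  J5=20
Turnaround (C−A): J1=7  J2=7  J3=8  J4=12  J5=15
Waiting(J2) = turnaround − burst = 7 − 1 = 6

6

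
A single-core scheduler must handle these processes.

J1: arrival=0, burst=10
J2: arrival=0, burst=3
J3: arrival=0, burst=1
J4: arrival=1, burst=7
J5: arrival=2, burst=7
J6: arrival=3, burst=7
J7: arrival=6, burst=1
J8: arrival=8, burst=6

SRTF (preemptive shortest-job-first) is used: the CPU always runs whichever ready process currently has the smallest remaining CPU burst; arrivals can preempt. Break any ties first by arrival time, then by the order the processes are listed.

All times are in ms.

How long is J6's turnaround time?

Gantt: | J3 0-1 | J2 1-4 | J4 4-6 | J7 6-7 | J4 7-12 | J8 12-18 | J5 18-25 | J6 25-32 | J1 32-42 |
Completion: J1=42  J2=4  J3=1  J4=12  J5=25  J6=32  J7=7  J8=18
Turnaround(J6) = completion − arrival = 32 − 3 = 29

29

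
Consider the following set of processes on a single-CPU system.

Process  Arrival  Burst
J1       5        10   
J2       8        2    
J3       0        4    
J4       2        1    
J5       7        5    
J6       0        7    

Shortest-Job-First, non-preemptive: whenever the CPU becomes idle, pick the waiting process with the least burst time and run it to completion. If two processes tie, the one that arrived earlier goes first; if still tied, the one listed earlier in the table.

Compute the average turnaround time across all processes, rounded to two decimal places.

10.17

Timeline: | J3 0-4 | J4 4-5 | J6 5-12 | J2 12-14 | J5 14-19 | J1 19-29 |
Completion: J1=29  J2=14  J3=4  J4=5  J5=19  J6=12
Turnaround (C−A): J1=24  J2=6  J3=4  J4=3  J5=12  J6=12
Turnaround times: J1=24, J2=6, J3=4, J4=3, J5=12, J6=12
Average turnaround = (24+6+4+3+12+12) / 6 = 61/6 = 10.17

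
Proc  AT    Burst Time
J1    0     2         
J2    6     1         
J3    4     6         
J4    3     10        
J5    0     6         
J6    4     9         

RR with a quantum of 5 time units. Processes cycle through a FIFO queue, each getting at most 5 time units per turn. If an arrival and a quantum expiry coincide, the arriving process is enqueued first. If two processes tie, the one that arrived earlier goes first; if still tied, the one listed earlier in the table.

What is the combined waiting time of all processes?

91

Schedule: | J1 0-2 | J5 2-7 | J4 7-12 | J3 12-17 | J6 17-22 | J2 22-23 | J5 23-24 | J4 24-29 | J3 29-30 | J6 30-34 |
Completion: J1=2  J2=23  J3=30  J4=29  J5=24  J6=34
Turnaround (C−A): J1=2  J2=17  J3=26  J4=26  J5=24  J6=30
Waiting = turnaround − burst: J1=0, J2=16, J3=20, J4=16, J5=18, J6=21
Total waiting = 0 + 16 + 20 + 16 + 18 + 21 = 91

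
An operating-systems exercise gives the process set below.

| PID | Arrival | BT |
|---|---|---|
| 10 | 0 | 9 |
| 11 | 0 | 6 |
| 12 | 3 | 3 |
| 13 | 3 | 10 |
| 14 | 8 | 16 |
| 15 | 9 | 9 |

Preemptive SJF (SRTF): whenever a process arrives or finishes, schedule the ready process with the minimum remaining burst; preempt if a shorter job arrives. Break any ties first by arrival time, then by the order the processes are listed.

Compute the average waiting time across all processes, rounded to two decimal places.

12.33

Timeline: | 11 0-6 | 12 6-9 | 10 9-18 | 15 18-27 | 13 27-37 | 14 37-53 |
Completion: 10=18  11=6  12=9  13=37  14=53  15=27
Waiting times: 10=9, 11=0, 12=3, 13=24, 14=29, 15=9
Average waiting = (9+0+3+24+29+9) / 6 = 74/6 = 12.33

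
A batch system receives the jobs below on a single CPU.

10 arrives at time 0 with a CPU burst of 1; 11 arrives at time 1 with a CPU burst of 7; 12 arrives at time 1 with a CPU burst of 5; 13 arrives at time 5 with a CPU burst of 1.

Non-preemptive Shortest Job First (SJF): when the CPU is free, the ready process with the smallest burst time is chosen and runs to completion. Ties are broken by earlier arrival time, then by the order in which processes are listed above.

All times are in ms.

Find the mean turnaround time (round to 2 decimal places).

5.25

Schedule: | 10 0-1 | 12 1-6 | 13 6-7 | 11 7-14 |
Completion: 10=1  11=14  12=6  13=7
Turnaround (C−A): 10=1  11=13  12=5  13=2
Turnaround times: 10=1, 11=13, 12=5, 13=2
Average turnaround = (1+13+5+2) / 4 = 21/4 = 5.25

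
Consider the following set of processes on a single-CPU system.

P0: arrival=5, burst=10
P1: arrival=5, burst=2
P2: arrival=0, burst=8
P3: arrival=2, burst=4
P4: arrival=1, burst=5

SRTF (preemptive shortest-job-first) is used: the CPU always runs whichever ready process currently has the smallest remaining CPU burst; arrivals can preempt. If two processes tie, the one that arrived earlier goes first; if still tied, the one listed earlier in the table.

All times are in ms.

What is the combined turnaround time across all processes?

61

Schedule: | P2 0-1 | P4 1-6 | P1 6-8 | P3 8-12 | P2 12-19 | P0 19-29 |
Completion: P0=29  P1=8  P2=19  P3=12  P4=6
Turnaround = completion − arrival: P0=24, P1=3, P2=19, P3=10, P4=5
Total turnaround = 24 + 3 + 19 + 10 + 5 = 61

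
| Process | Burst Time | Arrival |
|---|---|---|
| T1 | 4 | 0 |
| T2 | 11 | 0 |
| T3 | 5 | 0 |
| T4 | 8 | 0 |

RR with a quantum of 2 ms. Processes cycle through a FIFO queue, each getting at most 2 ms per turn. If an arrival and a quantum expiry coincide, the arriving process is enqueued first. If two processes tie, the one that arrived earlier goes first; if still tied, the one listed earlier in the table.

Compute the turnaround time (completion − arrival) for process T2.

28

Schedule: | T1 0-2 | T2 2-4 | T3 4-6 | T4 6-8 | T1 8-10 | T2 10-12 | T3 12-14 | T4 14-16 | T2 16-18 | T3 18-19 | T4 19-21 | T2 21-23 | T4 23-25 | T2 25-28 |
Completion: T1=10  T2=28  T3=19  T4=25
Turnaround (C−A): T1=10  T2=28  T3=19  T4=25
Turnaround(T2) = completion − arrival = 28 − 0 = 28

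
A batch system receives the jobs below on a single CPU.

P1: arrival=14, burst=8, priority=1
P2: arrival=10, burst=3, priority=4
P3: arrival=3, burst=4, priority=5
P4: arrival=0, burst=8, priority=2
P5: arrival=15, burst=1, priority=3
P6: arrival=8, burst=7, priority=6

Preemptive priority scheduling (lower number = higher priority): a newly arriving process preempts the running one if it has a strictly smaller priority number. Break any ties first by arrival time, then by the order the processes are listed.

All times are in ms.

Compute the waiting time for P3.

17

Timeline: | P4 0-8 | P3 8-10 | P2 10-13 | P3 13-14 | P1 14-22 | P5 22-23 | P3 23-24 | P6 24-31 |
Completion: P1=22  P2=13  P3=24  P4=8  P5=23  P6=31
Waiting(P3) = turnaround − burst = 21 − 4 = 17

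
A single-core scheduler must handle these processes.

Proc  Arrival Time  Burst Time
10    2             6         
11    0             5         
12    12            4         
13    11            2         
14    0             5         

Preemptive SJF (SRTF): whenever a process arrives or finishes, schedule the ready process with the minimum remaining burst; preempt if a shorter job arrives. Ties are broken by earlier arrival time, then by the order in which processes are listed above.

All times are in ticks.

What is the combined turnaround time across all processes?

42

Timeline: | 11 0-5 | 14 5-10 | 10 10-11 | 13 11-13 | 12 13-17 | 10 17-22 |
Completion: 10=22  11=5  12=17  13=13  14=10
Turnaround (C−A): 10=20  11=5  12=5  13=2  14=10
Turnaround = completion − arrival: 10=20, 11=5, 12=5, 13=2, 14=10
Total turnaround = 20 + 5 + 5 + 2 + 10 = 42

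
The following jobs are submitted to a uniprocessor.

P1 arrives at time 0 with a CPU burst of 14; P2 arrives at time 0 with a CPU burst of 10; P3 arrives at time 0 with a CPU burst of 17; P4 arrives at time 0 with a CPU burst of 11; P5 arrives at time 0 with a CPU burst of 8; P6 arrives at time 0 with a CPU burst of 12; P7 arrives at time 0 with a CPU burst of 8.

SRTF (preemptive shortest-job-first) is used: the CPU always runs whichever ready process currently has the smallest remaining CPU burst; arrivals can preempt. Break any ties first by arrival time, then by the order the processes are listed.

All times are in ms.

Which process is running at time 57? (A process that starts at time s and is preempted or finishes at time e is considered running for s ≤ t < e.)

P1

Gantt: | P5 0-8 | P7 8-16 | P2 16-26 | P4 26-37 | P6 37-49 | P1 49-63 | P3 63-80 |
Completion: P1=63  P2=26  P3=80  P4=37  P5=8  P6=49  P7=16
Turnaround (C−A): P1=63  P2=26  P3=80  P4=37  P5=8  P6=49  P7=16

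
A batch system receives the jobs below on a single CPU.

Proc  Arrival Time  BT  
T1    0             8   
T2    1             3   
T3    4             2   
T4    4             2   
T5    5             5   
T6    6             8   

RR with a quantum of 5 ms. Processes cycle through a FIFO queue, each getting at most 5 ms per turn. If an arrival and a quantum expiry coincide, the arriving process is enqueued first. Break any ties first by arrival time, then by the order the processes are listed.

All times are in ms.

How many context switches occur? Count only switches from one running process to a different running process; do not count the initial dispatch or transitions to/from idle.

Schedule: | T1 0-5 | T2 5-8 | T3 8-10 | T4 10-12 | T5 12-17 | T1 17-20 | T6 20-28 |
Completion: T1=20  T2=8  T3=10  T4=12  T5=17  T6=28

6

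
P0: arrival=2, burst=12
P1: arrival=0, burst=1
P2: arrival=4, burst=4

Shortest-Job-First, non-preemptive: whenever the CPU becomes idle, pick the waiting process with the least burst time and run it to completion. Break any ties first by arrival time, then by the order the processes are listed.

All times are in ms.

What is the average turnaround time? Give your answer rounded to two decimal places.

Timeline: | P1 0-1 | idle 1-2 | P0 2-14 | P2 14-18 |
Completion: P0=14  P1=1  P2=18
Turnaround (C−A): P0=12  P1=1  P2=14
Turnaround times: P0=12, P1=1, P2=14
Average turnaround = (12+1+14) / 3 = 27/3 = 9.00

9.00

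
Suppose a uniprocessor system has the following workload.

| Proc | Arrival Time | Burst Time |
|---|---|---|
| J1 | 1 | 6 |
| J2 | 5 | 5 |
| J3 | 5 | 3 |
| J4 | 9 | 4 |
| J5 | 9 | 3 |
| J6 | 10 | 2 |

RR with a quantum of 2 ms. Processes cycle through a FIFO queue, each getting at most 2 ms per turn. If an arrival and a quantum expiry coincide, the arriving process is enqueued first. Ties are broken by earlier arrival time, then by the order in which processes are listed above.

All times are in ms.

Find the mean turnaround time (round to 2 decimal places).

13.00

Gantt: | idle 0-1 | J1 1-5 | J2 5-7 | J3 7-9 | J1 9-11 | J2 11-13 | J4 13-15 | J5 15-17 | J3 17-18 | J6 18-20 | J2 20-21 | J4 21-23 | J5 23-24 |
Completion: J1=11  J2=21  J3=18  J4=23  J5=24  J6=20
Turnaround times: J1=10, J2=16, J3=13, J4=14, J5=15, J6=10
Average turnaround = (10+16+13+14+15+10) / 6 = 78/6 = 13.00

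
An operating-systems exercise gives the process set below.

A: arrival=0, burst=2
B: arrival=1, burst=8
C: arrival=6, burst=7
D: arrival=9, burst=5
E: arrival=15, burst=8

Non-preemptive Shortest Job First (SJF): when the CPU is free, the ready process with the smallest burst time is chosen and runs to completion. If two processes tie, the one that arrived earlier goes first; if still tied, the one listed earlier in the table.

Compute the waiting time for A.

0

Gantt: | A 0-2 | B 2-10 | D 10-15 | C 15-22 | E 22-30 |
Completion: A=2  B=10  C=22  D=15  E=30
Turnaround (C−A): A=2  B=9  C=16  D=6  E=15
Waiting(A) = turnaround − burst = 2 − 2 = 0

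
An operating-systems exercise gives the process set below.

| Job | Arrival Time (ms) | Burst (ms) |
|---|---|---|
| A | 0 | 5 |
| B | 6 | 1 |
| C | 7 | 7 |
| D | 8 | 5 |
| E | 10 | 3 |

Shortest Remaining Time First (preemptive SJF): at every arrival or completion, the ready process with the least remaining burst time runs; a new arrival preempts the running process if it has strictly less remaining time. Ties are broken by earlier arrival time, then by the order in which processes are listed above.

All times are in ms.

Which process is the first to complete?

A

Schedule: | A 0-5 | idle 5-6 | B 6-7 | C 7-8 | D 8-13 | E 13-16 | C 16-22 |
Completion: A=5  B=7  C=22  D=13  E=16
Finish order: A → B → D → E → C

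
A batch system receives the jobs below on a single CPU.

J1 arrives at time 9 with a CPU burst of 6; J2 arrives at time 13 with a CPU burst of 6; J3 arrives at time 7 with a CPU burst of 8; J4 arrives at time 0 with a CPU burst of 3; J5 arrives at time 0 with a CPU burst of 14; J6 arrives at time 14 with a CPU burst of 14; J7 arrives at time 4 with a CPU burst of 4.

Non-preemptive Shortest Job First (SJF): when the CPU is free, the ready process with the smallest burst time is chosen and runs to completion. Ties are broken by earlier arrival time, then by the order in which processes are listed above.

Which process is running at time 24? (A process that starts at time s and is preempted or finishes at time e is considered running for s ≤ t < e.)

Gantt: | J4 0-3 | J5 3-17 | J7 17-21 | J1 21-27 | J2 27-33 | J3 33-41 | J6 41-55 |
Completion: J1=27  J2=33  J3=41  J4=3  J5=17  J6=55  J7=21

J1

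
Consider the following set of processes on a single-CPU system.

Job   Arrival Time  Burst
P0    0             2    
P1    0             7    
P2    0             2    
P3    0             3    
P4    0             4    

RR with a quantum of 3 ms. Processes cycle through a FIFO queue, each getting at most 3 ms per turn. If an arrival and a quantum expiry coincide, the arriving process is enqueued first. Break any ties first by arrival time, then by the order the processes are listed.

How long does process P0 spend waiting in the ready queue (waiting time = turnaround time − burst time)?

0

Timeline: | P0 0-2 | P1 2-5 | P2 5-7 | P3 7-10 | P4 10-13 | P1 13-16 | P4 16-17 | P1 17-18 |
Completion: P0=2  P1=18  P2=7  P3=10  P4=17
Waiting(P0) = turnaround − burst = 2 − 2 = 0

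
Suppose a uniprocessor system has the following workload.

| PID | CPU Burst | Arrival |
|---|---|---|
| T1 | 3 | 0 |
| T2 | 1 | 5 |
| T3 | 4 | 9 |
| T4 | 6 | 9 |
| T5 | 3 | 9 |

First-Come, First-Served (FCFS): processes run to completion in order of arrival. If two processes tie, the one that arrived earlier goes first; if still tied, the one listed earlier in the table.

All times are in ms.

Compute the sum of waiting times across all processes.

Schedule: | T1 0-3 | idle 3-5 | T2 5-6 | idle 6-9 | T3 9-13 | T4 13-19 | T5 19-22 |
Completion: T1=3  T2=6  T3=13  T4=19  T5=22
Turnaround (C−A): T1=3  T2=1  T3=4  T4=10  T5=13
Waiting = turnaround − burst: T1=0, T2=0, T3=0, T4=4, T5=10
Total waiting = 0 + 0 + 0 + 4 + 10 = 14

14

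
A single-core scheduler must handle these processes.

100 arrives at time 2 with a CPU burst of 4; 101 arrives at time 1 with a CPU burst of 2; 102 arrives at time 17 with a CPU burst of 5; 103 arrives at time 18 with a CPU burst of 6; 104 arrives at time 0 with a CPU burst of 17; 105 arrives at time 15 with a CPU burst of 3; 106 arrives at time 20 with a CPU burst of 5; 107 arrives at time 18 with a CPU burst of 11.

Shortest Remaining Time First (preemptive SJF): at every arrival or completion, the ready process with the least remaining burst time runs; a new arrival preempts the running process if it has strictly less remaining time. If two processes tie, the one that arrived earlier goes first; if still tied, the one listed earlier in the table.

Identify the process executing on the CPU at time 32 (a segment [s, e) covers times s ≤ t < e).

103

Gantt: | 104 0-1 | 101 1-3 | 100 3-7 | 104 7-15 | 105 15-18 | 102 18-23 | 106 23-28 | 103 28-34 | 104 34-42 | 107 42-53 |
Completion: 100=7  101=3  102=23  103=34  104=42  105=18  106=28  107=53
Turnaround (C−A): 100=5  101=2  102=6  103=16  104=42  105=3  106=8  107=35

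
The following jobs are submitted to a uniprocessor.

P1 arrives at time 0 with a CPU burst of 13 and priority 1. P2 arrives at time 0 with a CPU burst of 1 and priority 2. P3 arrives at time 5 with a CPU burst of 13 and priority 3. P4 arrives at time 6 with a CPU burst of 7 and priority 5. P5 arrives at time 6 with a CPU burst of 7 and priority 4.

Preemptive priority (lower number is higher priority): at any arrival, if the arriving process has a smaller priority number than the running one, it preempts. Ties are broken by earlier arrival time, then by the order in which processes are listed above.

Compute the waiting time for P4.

Timeline: | P1 0-13 | P2 13-14 | P3 14-27 | P5 27-34 | P4 34-41 |
Completion: P1=13  P2=14  P3=27  P4=41  P5=34
Turnaround (C−A): P1=13  P2=14  P3=22  P4=35  P5=28
Waiting(P4) = turnaround − burst = 35 − 7 = 28

28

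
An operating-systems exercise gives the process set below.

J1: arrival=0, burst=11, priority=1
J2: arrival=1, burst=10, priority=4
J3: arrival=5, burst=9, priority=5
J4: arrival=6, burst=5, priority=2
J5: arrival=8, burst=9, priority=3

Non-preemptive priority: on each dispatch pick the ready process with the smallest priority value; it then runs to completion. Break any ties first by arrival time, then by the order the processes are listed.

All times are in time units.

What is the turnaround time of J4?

Schedule: | J1 0-11 | J4 11-16 | J5 16-25 | J2 25-35 | J3 35-44 |
Completion: J1=11  J2=35  J3=44  J4=16  J5=25
Turnaround (C−A): J1=11  J2=34  J3=39  J4=10  J5=17
Turnaround(J4) = completion − arrival = 16 − 6 = 10

10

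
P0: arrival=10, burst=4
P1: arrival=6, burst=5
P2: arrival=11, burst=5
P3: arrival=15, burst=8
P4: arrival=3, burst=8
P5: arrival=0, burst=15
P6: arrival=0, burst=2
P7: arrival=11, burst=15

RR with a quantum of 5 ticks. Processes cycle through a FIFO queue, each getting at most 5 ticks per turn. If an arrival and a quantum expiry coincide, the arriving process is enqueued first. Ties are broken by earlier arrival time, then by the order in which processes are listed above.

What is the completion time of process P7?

62

Schedule: | P5 0-5 | P6 5-7 | P4 7-12 | P5 12-17 | P1 17-22 | P0 22-26 | P2 26-31 | P7 31-36 | P4 36-39 | P3 39-44 | P5 44-49 | P7 49-54 | P3 54-57 | P7 57-62 |
Completion: P0=26  P1=22  P2=31  P3=57  P4=39  P5=49  P6=7  P7=62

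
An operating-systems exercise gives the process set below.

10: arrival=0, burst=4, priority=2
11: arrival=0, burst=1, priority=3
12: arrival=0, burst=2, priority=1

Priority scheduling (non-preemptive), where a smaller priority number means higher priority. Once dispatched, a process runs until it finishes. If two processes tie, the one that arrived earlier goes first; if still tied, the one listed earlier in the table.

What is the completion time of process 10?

6

Timeline: | 12 0-2 | 10 2-6 | 11 6-7 |
Completion: 10=6  11=7  12=2
Turnaround (C−A): 10=6  11=7  12=2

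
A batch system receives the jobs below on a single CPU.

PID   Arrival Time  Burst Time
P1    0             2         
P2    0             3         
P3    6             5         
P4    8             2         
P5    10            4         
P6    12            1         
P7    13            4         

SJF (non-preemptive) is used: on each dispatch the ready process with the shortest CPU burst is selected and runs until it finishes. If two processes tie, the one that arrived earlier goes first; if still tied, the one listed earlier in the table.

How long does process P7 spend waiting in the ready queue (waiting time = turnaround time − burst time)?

5

Gantt: | P1 0-2 | P2 2-5 | idle 5-6 | P3 6-11 | P4 11-13 | P6 13-14 | P5 14-18 | P7 18-22 |
Completion: P1=2  P2=5  P3=11  P4=13  P5=18  P6=14  P7=22
Turnaround (C−A): P1=2  P2=5  P3=5  P4=5  P5=8  P6=2  P7=9
Waiting(P7) = turnaround − burst = 9 − 4 = 5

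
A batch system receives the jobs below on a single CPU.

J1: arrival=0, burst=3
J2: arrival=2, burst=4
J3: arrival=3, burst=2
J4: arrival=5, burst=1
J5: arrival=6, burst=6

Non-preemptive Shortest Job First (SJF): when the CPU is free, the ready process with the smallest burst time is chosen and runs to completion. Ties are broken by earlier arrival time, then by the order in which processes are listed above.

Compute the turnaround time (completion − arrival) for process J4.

1

Schedule: | J1 0-3 | J3 3-5 | J4 5-6 | J2 6-10 | J5 10-16 |
Completion: J1=3  J2=10  J3=5  J4=6  J5=16
Turnaround (C−A): J1=3  J2=8  J3=2  J4=1  J5=10
Turnaround(J4) = completion − arrival = 6 − 5 = 1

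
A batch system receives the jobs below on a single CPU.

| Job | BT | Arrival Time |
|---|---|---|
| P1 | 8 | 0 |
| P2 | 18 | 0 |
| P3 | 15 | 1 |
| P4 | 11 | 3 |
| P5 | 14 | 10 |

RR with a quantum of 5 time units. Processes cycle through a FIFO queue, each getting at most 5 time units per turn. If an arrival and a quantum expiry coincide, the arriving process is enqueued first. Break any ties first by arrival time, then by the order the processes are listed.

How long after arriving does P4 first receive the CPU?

12

Gantt: | P1 0-5 | P2 5-10 | P3 10-15 | P4 15-20 | P1 20-23 | P5 23-28 | P2 28-33 | P3 33-38 | P4 38-43 | P5 43-48 | P2 48-53 | P3 53-58 | P4 58-59 | P5 59-63 | P2 63-66 |
Completion: P1=23  P2=66  P3=58  P4=59  P5=63
Response(P4) = first start − arrival = 15 − 3 = 12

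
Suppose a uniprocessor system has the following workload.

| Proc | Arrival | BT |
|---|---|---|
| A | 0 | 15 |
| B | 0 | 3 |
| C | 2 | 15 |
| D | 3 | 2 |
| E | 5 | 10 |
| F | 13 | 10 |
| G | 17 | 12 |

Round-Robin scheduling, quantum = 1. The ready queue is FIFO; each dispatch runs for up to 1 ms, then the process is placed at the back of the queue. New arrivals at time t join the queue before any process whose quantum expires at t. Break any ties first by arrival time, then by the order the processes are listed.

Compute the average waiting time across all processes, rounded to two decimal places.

31.57

Schedule: | A 0-1 | B 1-2 | A 2-3 | C 3-4 | B 4-5 | D 5-6 | A 6-7 | C 7-8 | E 8-9 | B 9-10 | D 10-11 | A 11-12 | C 12-13 | E 13-14 | A 14-15 | F 15-16 | C 16-17 | E 17-18 | A 18-19 | F 19-20 | G 20-21 | C 21-22 | E 22-23 | A 23-24 | F 24-25 | G 25-26 | C 26-27 | E 27-28 | A 28-29 | F 29-30 | G 30-31 | C 31-32 | E 32-33 | A 33-34 | F 34-35 | G 35-36 | C 36-37 | E 37-38 | A 38-39 | F 39-40 | G 40-41 | C 41-42 | E 42-43 | A 43-44 | F 44-45 | G 45-46 | C 46-47 | E 47-48 | A 48-49 | F 49-50 | G 50-51 | C 51-52 | E 52-53 | A 53-54 | F 54-55 | G 55-56 | C 56-57 | A 57-58 | F 58-59 | G 59-60 | C 60-61 | A 61-62 | G 62-63 | C 63-64 | G 64-65 | C 65-66 | G 66-67 |
Completion: A=62  B=10  C=66  D=11  E=53  F=59  G=67
Waiting times: A=47, B=7, C=49, D=6, E=38, F=36, G=38
Average waiting = (47+7+49+6+38+36+38) / 7 = 221/7 = 31.57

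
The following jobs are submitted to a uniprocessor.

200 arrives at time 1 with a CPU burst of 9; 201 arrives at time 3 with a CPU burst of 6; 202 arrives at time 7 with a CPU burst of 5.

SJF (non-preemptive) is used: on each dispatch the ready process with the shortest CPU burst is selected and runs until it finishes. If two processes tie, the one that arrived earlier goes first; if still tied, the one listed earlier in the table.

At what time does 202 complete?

Timeline: | idle 0-1 | 200 1-10 | 202 10-15 | 201 15-21 |
Completion: 200=10  201=21  202=15
Turnaround (C−A): 200=9  201=18  202=8

15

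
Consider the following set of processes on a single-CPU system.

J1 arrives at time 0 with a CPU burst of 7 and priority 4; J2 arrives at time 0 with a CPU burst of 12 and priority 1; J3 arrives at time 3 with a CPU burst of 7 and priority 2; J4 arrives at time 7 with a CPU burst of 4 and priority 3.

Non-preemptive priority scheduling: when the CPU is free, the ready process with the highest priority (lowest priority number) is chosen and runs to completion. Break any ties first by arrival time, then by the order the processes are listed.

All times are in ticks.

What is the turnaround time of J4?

Timeline: | J2 0-12 | J3 12-19 | J4 19-23 | J1 23-30 |
Completion: J1=30  J2=12  J3=19  J4=23
Turnaround(J4) = completion − arrival = 23 − 7 = 16

16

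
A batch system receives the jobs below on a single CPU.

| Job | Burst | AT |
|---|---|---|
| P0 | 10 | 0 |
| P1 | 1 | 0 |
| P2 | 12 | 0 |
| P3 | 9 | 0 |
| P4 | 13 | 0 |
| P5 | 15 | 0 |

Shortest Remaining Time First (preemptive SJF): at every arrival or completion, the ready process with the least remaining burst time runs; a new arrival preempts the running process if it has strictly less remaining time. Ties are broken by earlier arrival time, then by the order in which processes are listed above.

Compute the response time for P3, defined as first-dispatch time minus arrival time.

Timeline: | P1 0-1 | P3 1-10 | P0 10-20 | P2 20-32 | P4 32-45 | P5 45-60 |
Completion: P0=20  P1=1  P2=32  P3=10  P4=45  P5=60
Turnaround (C−A): P0=20  P1=1  P2=32  P3=10  P4=45  P5=60
Response(P3) = first start − arrival = 1 − 0 = 1

1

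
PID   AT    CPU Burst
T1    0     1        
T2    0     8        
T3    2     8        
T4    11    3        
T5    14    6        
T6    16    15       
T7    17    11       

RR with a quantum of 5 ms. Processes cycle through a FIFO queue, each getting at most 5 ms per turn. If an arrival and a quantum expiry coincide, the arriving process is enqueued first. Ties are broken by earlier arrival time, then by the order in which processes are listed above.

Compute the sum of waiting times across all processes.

Schedule: | T1 0-1 | T2 1-6 | T3 6-11 | T2 11-14 | T4 14-17 | T3 17-20 | T5 20-25 | T6 25-30 | T7 30-35 | T5 35-36 | T6 36-41 | T7 41-46 | T6 46-51 | T7 51-52 |
Completion: T1=1  T2=14  T3=20  T4=17  T5=36  T6=51  T7=52
Turnaround (C−A): T1=1  T2=14  T3=18  T4=6  T5=22  T6=35  T7=35
Waiting = turnaround − burst: T1=0, T2=6, T3=10, T4=3, T5=16, T6=20, T7=24
Total waiting = 0 + 6 + 10 + 3 + 16 + 20 + 24 = 79

79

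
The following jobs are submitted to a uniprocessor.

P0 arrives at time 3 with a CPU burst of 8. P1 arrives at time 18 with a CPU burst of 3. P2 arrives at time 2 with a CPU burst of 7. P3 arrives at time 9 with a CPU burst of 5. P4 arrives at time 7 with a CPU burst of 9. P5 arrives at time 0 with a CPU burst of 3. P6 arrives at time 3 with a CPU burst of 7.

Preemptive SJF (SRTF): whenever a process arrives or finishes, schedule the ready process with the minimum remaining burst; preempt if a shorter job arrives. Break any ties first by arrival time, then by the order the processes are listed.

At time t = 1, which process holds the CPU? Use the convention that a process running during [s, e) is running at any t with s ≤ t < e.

Gantt: | P5 0-3 | P2 3-10 | P3 10-15 | P6 15-18 | P1 18-21 | P6 21-25 | P0 25-33 | P4 33-42 |
Completion: P0=33  P1=21  P2=10  P3=15  P4=42  P5=3  P6=25

P5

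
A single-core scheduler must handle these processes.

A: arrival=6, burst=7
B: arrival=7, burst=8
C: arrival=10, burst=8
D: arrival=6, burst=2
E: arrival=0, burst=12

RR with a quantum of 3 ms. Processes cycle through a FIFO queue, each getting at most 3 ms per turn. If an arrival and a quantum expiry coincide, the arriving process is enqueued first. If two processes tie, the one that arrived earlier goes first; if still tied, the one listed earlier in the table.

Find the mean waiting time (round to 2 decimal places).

14.60

Timeline: | E 0-6 | A 6-9 | D 9-11 | E 11-14 | B 14-17 | A 17-20 | C 20-23 | E 23-26 | B 26-29 | A 29-30 | C 30-33 | B 33-35 | C 35-37 |
Completion: A=30  B=35  C=37  D=11  E=26
Turnaround (C−A): A=24  B=28  C=27  D=5  E=26
Waiting times: A=17, B=20, C=19, D=3, E=14
Average waiting = (17+20+19+3+14) / 5 = 73/5 = 14.60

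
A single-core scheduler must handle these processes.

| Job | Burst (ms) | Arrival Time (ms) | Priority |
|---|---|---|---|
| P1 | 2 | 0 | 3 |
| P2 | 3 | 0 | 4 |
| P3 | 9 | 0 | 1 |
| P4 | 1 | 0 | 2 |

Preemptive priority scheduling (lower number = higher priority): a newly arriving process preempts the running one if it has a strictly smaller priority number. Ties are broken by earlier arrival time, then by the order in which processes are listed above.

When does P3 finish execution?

9

Timeline: | P3 0-9 | P4 9-10 | P1 10-12 | P2 12-15 |
Completion: P1=12  P2=15  P3=9  P4=10
Turnaround (C−A): P1=12  P2=15  P3=9  P4=10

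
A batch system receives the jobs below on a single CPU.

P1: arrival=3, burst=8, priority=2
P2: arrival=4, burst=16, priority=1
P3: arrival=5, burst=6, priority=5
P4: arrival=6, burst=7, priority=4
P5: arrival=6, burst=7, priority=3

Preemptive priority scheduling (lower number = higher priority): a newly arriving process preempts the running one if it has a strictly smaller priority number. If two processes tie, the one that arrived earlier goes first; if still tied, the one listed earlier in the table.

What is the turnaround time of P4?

35

Gantt: | idle 0-3 | P1 3-4 | P2 4-20 | P1 20-27 | P5 27-34 | P4 34-41 | P3 41-47 |
Completion: P1=27  P2=20  P3=47  P4=41  P5=34
Turnaround (C−A): P1=24  P2=16  P3=42  P4=35  P5=28
Turnaround(P4) = completion − arrival = 41 − 6 = 35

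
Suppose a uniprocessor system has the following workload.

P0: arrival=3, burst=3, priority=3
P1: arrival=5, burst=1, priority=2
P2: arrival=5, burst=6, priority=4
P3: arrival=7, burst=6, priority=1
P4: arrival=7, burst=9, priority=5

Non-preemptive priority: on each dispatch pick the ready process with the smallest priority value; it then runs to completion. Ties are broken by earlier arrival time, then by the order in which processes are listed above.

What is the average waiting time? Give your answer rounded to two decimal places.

4.20

Timeline: | idle 0-3 | P0 3-6 | P1 6-7 | P3 7-13 | P2 13-19 | P4 19-28 |
Completion: P0=6  P1=7  P2=19  P3=13  P4=28
Waiting times: P0=0, P1=1, P2=8, P3=0, P4=12
Average waiting = (0+1+8+0+12) / 5 = 21/5 = 4.20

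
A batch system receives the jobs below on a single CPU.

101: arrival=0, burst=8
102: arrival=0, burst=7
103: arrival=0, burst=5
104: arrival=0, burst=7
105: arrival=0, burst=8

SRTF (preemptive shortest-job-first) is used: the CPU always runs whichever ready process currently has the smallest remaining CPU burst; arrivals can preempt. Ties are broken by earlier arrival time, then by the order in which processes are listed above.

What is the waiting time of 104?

Timeline: | 103 0-5 | 102 5-12 | 104 12-19 | 101 19-27 | 105 27-35 |
Completion: 101=27  102=12  103=5  104=19  105=35
Waiting(104) = turnaround − burst = 19 − 7 = 12

12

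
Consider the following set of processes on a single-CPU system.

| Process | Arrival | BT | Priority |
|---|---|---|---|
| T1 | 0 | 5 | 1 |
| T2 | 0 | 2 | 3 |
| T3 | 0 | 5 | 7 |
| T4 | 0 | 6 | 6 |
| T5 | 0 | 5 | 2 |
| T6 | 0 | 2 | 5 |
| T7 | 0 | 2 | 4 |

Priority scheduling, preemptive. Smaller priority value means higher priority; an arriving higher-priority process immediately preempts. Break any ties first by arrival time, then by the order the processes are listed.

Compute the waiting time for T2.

10

Schedule: | T1 0-5 | T5 5-10 | T2 10-12 | T7 12-14 | T6 14-16 | T4 16-22 | T3 22-27 |
Completion: T1=5  T2=12  T3=27  T4=22  T5=10  T6=16  T7=14
Waiting(T2) = turnaround − burst = 12 − 2 = 10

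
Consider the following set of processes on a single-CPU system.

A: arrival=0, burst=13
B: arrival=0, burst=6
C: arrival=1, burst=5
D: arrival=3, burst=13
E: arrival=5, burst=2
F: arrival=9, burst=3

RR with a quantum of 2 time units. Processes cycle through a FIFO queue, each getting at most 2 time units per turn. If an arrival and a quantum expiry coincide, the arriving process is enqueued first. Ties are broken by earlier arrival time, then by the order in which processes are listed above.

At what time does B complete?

Schedule: | A 0-2 | B 2-4 | C 4-6 | A 6-8 | D 8-10 | B 10-12 | E 12-14 | C 14-16 | A 16-18 | F 18-20 | D 20-22 | B 22-24 | C 24-25 | A 25-27 | F 27-28 | D 28-30 | A 30-32 | D 32-34 | A 34-36 | D 36-38 | A 38-39 | D 39-42 |
Completion: A=39  B=24  C=25  D=42  E=14  F=28
Turnaround (C−A): A=39  B=24  C=24  D=39  E=9  F=19

24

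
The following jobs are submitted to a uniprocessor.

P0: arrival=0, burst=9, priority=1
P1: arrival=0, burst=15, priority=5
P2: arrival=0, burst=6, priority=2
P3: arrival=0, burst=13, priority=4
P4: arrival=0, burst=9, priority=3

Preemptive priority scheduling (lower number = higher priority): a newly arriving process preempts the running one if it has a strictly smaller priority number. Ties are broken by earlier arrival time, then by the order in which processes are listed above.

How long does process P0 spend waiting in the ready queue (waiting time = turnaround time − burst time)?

Gantt: | P0 0-9 | P2 9-15 | P4 15-24 | P3 24-37 | P1 37-52 |
Completion: P0=9  P1=52  P2=15  P3=37  P4=24
Turnaround (C−A): P0=9  P1=52  P2=15  P3=37  P4=24
Waiting(P0) = turnaround − burst = 9 − 9 = 0

0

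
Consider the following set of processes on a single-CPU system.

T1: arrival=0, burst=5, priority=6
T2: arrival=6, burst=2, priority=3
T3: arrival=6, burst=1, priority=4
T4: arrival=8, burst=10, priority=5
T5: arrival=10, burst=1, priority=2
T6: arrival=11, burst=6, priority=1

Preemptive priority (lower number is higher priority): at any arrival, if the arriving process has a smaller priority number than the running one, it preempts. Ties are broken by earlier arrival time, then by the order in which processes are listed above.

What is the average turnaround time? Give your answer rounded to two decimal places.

Timeline: | T1 0-5 | idle 5-6 | T2 6-8 | T3 8-9 | T4 9-10 | T5 10-11 | T6 11-17 | T4 17-26 |
Completion: T1=5  T2=8  T3=9  T4=26  T5=11  T6=17
Turnaround times: T1=5, T2=2, T3=3, T4=18, T5=1, T6=6
Average turnaround = (5+2+3+18+1+6) / 6 = 35/6 = 5.83

5.83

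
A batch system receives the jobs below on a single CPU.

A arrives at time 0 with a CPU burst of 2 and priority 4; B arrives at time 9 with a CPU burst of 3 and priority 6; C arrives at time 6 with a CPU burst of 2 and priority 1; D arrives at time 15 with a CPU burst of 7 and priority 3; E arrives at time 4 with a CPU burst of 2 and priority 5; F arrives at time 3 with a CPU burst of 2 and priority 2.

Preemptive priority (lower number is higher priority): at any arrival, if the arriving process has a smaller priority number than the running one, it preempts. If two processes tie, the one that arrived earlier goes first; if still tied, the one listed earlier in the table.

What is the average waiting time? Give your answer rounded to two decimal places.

0.50

Gantt: | A 0-2 | idle 2-3 | F 3-5 | E 5-6 | C 6-8 | E 8-9 | B 9-12 | idle 12-15 | D 15-22 |
Completion: A=2  B=12  C=8  D=22  E=9  F=5
Turnaround (C−A): A=2  B=3  C=2  D=7  E=5  F=2
Waiting times: A=0, B=0, C=0, D=0, E=3, F=0
Average waiting = (0+0+0+0+3+0) / 6 = 3/6 = 0.50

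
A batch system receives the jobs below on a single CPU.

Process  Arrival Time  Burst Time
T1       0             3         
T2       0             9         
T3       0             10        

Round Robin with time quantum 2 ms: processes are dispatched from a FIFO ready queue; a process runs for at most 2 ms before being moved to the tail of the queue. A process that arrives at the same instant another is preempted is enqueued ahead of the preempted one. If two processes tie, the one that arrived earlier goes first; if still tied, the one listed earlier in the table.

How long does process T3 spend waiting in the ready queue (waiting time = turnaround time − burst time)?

12

Gantt: | T1 0-2 | T2 2-4 | T3 4-6 | T1 6-7 | T2 7-9 | T3 9-11 | T2 11-13 | T3 13-15 | T2 15-17 | T3 17-19 | T2 19-20 | T3 20-22 |
Completion: T1=7  T2=20  T3=22
Turnaround (C−A): T1=7  T2=20  T3=22
Waiting(T3) = turnaround − burst = 22 − 10 = 12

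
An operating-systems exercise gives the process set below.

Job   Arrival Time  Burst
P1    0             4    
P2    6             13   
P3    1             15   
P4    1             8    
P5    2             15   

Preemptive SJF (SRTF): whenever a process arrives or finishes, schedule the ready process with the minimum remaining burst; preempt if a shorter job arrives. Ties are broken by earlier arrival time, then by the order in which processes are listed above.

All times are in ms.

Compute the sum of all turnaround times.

Gantt: | P1 0-4 | P4 4-12 | P2 12-25 | P3 25-40 | P5 40-55 |
Completion: P1=4  P2=25  P3=40  P4=12  P5=55
Turnaround (C−A): P1=4  P2=19  P3=39  P4=11  P5=53
Turnaround = completion − arrival: P1=4, P2=19, P3=39, P4=11, P5=53
Total turnaround = 4 + 19 + 39 + 11 + 53 = 126

126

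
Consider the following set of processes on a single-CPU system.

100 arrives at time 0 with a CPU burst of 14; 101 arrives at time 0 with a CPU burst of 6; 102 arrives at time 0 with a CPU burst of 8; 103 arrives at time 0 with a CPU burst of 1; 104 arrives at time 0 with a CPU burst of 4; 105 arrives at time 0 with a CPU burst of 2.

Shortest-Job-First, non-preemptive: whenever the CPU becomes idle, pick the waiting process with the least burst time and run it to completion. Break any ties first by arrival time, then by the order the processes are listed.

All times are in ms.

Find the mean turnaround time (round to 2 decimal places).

13.33

Gantt: | 103 0-1 | 105 1-3 | 104 3-7 | 101 7-13 | 102 13-21 | 100 21-35 |
Completion: 100=35  101=13  102=21  103=1  104=7  105=3
Turnaround times: 100=35, 101=13, 102=21, 103=1, 104=7, 105=3
Average turnaround = (35+13+21+1+7+3) / 6 = 80/6 = 13.33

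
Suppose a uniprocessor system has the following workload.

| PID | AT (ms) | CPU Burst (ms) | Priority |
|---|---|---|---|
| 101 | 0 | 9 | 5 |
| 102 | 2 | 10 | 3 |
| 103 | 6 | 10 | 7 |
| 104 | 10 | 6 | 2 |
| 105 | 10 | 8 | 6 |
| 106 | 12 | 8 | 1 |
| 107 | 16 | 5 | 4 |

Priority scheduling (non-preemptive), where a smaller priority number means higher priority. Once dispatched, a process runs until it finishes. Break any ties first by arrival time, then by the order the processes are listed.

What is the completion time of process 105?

Gantt: | 101 0-9 | 102 9-19 | 106 19-27 | 104 27-33 | 107 33-38 | 105 38-46 | 103 46-56 |
Completion: 101=9  102=19  103=56  104=33  105=46  106=27  107=38
Turnaround (C−A): 101=9  102=17  103=50  104=23  105=36  106=15  107=22

46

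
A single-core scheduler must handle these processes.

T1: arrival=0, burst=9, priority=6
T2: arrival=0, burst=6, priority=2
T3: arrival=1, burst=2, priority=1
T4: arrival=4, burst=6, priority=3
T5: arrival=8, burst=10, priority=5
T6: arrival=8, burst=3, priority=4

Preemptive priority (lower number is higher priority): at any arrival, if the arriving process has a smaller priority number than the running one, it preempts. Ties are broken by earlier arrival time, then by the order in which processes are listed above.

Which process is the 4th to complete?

T6

Gantt: | T2 0-1 | T3 1-3 | T2 3-8 | T4 8-14 | T6 14-17 | T5 17-27 | T1 27-36 |
Completion: T1=36  T2=8  T3=3  T4=14  T5=27  T6=17
Finish order: T3 → T2 → T4 → T6 → T5 → T1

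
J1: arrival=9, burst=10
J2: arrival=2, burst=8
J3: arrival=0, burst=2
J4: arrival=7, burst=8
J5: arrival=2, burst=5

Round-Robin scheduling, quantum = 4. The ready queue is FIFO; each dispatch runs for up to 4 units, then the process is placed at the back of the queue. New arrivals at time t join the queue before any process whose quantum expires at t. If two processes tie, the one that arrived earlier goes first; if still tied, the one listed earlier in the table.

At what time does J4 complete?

Gantt: | J3 0-2 | J2 2-6 | J5 6-10 | J2 10-14 | J4 14-18 | J1 18-22 | J5 22-23 | J4 23-27 | J1 27-33 |
Completion: J1=33  J2=14  J3=2  J4=27  J5=23
Turnaround (C−A): J1=24  J2=12  J3=2  J4=20  J5=21

27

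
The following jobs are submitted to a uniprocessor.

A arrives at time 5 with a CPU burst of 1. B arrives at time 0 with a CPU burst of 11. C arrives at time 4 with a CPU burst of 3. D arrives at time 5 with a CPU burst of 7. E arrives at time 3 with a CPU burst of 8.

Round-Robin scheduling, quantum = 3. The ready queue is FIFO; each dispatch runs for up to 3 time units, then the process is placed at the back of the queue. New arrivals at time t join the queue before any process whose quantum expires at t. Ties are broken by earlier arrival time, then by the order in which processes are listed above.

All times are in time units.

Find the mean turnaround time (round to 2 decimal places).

18.80

Gantt: | B 0-3 | E 3-6 | B 6-9 | C 9-12 | A 12-13 | D 13-16 | E 16-19 | B 19-22 | D 22-25 | E 25-27 | B 27-29 | D 29-30 |
Completion: A=13  B=29  C=12  D=30  E=27
Turnaround (C−A): A=8  B=29  C=8  D=25  E=24
Turnaround times: A=8, B=29, C=8, D=25, E=24
Average turnaround = (8+29+8+25+24) / 5 = 94/5 = 18.80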